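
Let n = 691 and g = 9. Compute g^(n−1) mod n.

1

9^1 ≡ 9 (mod 691)
9^2 ≡ 9^2 = 81 ≡ 81 (mod 691)
9^4 ≡ 81^2 = 6561 ≡ 342 (mod 691)
9^8 ≡ 342^2 = 116964 ≡ 185 (mod 691)
9^16 ≡ 185^2 = 34225 ≡ 366 (mod 691)
9^32 ≡ 366^2 = 133956 ≡ 593 (mod 691)
9^64 ≡ 593^2 = 351649 ≡ 621 (mod 691)
9^128 ≡ 621^2 = 385641 ≡ 63 (mod 691)
9^256 ≡ 63^2 = 3969 ≡ 514 (mod 691)
9^512 ≡ 514^2 = 264196 ≡ 234 (mod 691)
690 = 512 + 128 + 32 + 16 + 2 in binary powers of 2.
So 9^690 ≡ 234 · 63 · 593 · 366 · 81 ≡ 1 (mod 691).
Since the result is 1, base 9 gives no evidence that 691 is composite.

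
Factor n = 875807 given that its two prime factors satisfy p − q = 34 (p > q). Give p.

953

Since p = q + 34, we have 875807 = q(q + 34), so q² + 34q − 875807 = 0.
Discriminant: 34² + 4·875807 = 1156 + 3503228 = 3504384; √3504384 = 1872.
q = (−34 + 1872)/2 = 919, and p = q + 34 = 953.
Check: 919 · 953 = 875807.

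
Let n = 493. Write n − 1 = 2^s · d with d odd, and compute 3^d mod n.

160

493 − 1 = 492 = 2^2 · 123, so d = 123.
3^1 ≡ 3 (mod 493)
3^2 ≡ 3^2 = 9 ≡ 9 (mod 493)
3^4 ≡ 9^2 = 81 ≡ 81 (mod 493)
3^8 ≡ 81^2 = 6561 ≡ 152 (mod 493)
3^16 ≡ 152^2 = 23104 ≡ 426 (mod 493)
3^32 ≡ 426^2 = 181476 ≡ 52 (mod 493)
3^64 ≡ 52^2 = 2704 ≡ 239 (mod 493)
123 = 64 + 32 + 16 + 8 + 2 + 1 in binary powers of 2.
So 3^123 ≡ 239 · 52 · 426 · 152 · 9 · 3 ≡ 160 (mod 493).
Squaring chain: 160 → 457; never reaches −1, so base 3 is a Miller–Rabin witness that 493 is composite.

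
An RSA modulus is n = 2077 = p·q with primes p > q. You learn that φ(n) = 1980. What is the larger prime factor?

φ(n) = (p−1)(q−1) = n − (p+q) + 1, so p + q = 2077 − 1980 + 1 = 98.
p and q are the roots of t² − 98t + 2077 = 0.
Discriminant: 98² − 4·2077 = 9604 − 8308 = 1296; √1296 = 36.
q = (98 − 36)/2 = 31, p = (98 + 36)/2 = 67.
Check: 31 · 67 = 2077.

67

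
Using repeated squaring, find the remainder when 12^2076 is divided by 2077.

12^1 ≡ 12 (mod 2077)
12^2 ≡ 12^2 = 144 ≡ 144 (mod 2077)
12^4 ≡ 144^2 = 20736 ≡ 2043 (mod 2077)
12^8 ≡ 2043^2 = 4173849 ≡ 1156 (mod 2077)
12^16 ≡ 1156^2 = 1336336 ≡ 825 (mod 2077)
12^32 ≡ 825^2 = 680625 ≡ 1446 (mod 2077)
12^64 ≡ 1446^2 = 2090916 ≡ 1454 (mod 2077)
12^128 ≡ 1454^2 = 2114116 ≡ 1807 (mod 2077)
12^256 ≡ 1807^2 = 3265249 ≡ 205 (mod 2077)
12^512 ≡ 205^2 = 42025 ≡ 485 (mod 2077)
12^1024 ≡ 485^2 = 235225 ≡ 524 (mod 2077)
12^2048 ≡ 524^2 = 274576 ≡ 412 (mod 2077)
2076 = 2048 + 16 + 8 + 4 in binary powers of 2.
So 12^2076 ≡ 412 · 825 · 1156 · 2043 ≡ 560 (mod 2077).
Since 560 ≠ 1, base 12 is a Fermat witness: 2077 is composite.

560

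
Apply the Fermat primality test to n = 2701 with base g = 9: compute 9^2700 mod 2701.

9^1 ≡ 9 (mod 2701)
9^2 ≡ 9^2 = 81 ≡ 81 (mod 2701)
9^4 ≡ 81^2 = 6561 ≡ 1159 (mod 2701)
9^8 ≡ 1159^2 = 1343281 ≡ 884 (mod 2701)
9^16 ≡ 884^2 = 781456 ≡ 867 (mod 2701)
9^32 ≡ 867^2 = 751689 ≡ 811 (mod 2701)
9^64 ≡ 811^2 = 657721 ≡ 1378 (mod 2701)
9^128 ≡ 1378^2 = 1898884 ≡ 81 (mod 2701)
9^256 ≡ 81^2 = 6561 ≡ 1159 (mod 2701)
9^512 ≡ 1159^2 = 1343281 ≡ 884 (mod 2701)
9^1024 ≡ 884^2 = 781456 ≡ 867 (mod 2701)
9^2048 ≡ 867^2 = 751689 ≡ 811 (mod 2701)
2700 = 2048 + 512 + 128 + 8 + 4 in binary powers of 2.
So 9^2700 ≡ 811 · 884 · 81 · 884 · 1159 ≡ 1 (mod 2701).
Since the result is 1, base 9 gives no evidence that 2701 is composite.

1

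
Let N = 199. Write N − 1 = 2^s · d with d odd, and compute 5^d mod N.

199 − 1 = 198 = 2^1 · 99, so d = 99.
5^1 ≡ 5 (mod 199)
5^2 ≡ 5^2 = 25 ≡ 25 (mod 199)
5^4 ≡ 25^2 = 625 ≡ 28 (mod 199)
5^8 ≡ 28^2 = 784 ≡ 187 (mod 199)
5^16 ≡ 187^2 = 34969 ≡ 144 (mod 199)
5^32 ≡ 144^2 = 20736 ≡ 40 (mod 199)
5^64 ≡ 40^2 = 1600 ≡ 8 (mod 199)
99 = 64 + 32 + 2 + 1 in binary powers of 2.
So 5^99 ≡ 8 · 40 · 25 · 5 ≡ 1 (mod 199).
Since 5^d ≡ 1 (mod 199), base 5 does not prove 199 composite.

1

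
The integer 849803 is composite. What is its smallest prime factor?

849803 is odd.
Digit sum 32, not divisible by 3.
Ends in 3: not divisible by 5.
7: 849803 = 7·121400 + 3
11: 849803 = 11·77254 + 9
13: 849803 = 13·65369 + 6
17: 849803 = 17·49988 + 7
19: 849803 = 19·44726 + 9
23: 849803 = 23·36947 + 22
29: 849803 = 29·29303 + 16
31: 849803 = 31·27413

31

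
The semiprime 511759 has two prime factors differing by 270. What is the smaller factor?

593

Since p = q + 270, we have 511759 = q(q + 270), so q² + 270q − 511759 = 0.
Discriminant: 270² + 4·511759 = 72900 + 2047036 = 2119936; √2119936 = 1456.
q = (−270 + 1456)/2 = 593, and p = q + 270 = 863.
Check: 593 · 863 = 511759.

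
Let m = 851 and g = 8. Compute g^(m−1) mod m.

788

8^1 ≡ 8 (mod 851)
8^2 ≡ 8^2 = 64 ≡ 64 (mod 851)
8^4 ≡ 64^2 = 4096 ≡ 692 (mod 851)
8^8 ≡ 692^2 = 478864 ≡ 602 (mod 851)
8^16 ≡ 602^2 = 362404 ≡ 729 (mod 851)
8^32 ≡ 729^2 = 531441 ≡ 417 (mod 851)
8^64 ≡ 417^2 = 173889 ≡ 285 (mod 851)
8^128 ≡ 285^2 = 81225 ≡ 380 (mod 851)
8^256 ≡ 380^2 = 144400 ≡ 581 (mod 851)
8^512 ≡ 581^2 = 337561 ≡ 565 (mod 851)
850 = 512 + 256 + 64 + 16 + 2 in binary powers of 2.
So 8^850 ≡ 565 · 581 · 285 · 729 · 64 ≡ 788 (mod 851).
Since 788 ≠ 1, base 8 is a Fermat witness: 851 is composite.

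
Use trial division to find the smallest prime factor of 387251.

23

387251 is odd.
Digit sum 26, not divisible by 3.
Ends in 1: not divisible by 5.
7: 387251 = 7·55321 + 4
11: 387251 = 11·35204 + 7
13: 387251 = 13·29788 + 7
17: 387251 = 17·22779 + 8
19: 387251 = 19·20381 + 12
23: 387251 = 23·16837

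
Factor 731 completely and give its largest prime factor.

43

731 = 17 · 43
43 is prime.
So 731 = 17 · 43; the largest prime factor is 43.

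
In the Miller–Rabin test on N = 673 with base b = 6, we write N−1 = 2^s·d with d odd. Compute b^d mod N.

673 − 1 = 672 = 2^5 · 21, so d = 21.
6^1 ≡ 6 (mod 673)
6^2 ≡ 6^2 = 36 ≡ 36 (mod 673)
6^4 ≡ 36^2 = 1296 ≡ 623 (mod 673)
6^8 ≡ 623^2 = 388129 ≡ 481 (mod 673)
6^16 ≡ 481^2 = 231361 ≡ 522 (mod 673)
21 = 16 + 4 + 1 in binary powers of 2.
So 6^21 ≡ 522 · 623 · 6 ≡ 209 (mod 673).
Squaring chain: 209 → 609 → 58 → 672 → 1; reaches −1, so base 6 does not prove 673 composite.

209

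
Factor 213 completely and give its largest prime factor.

71

213 = 3 · 71
71 is prime.
So 213 = 3 · 71; the largest prime factor is 71.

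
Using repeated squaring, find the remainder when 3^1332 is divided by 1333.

1000

3^1 ≡ 3 (mod 1333)
3^2 ≡ 3^2 = 9 ≡ 9 (mod 1333)
3^4 ≡ 9^2 = 81 ≡ 81 (mod 1333)
3^8 ≡ 81^2 = 6561 ≡ 1229 (mod 1333)
3^16 ≡ 1229^2 = 1510441 ≡ 152 (mod 1333)
3^32 ≡ 152^2 = 23104 ≡ 443 (mod 1333)
3^64 ≡ 443^2 = 196249 ≡ 298 (mod 1333)
3^128 ≡ 298^2 = 88804 ≡ 826 (mod 1333)
3^256 ≡ 826^2 = 682276 ≡ 1113 (mod 1333)
3^512 ≡ 1113^2 = 1238769 ≡ 412 (mod 1333)
3^1024 ≡ 412^2 = 169744 ≡ 453 (mod 1333)
1332 = 1024 + 256 + 32 + 16 + 4 in binary powers of 2.
So 3^1332 ≡ 453 · 1113 · 443 · 152 · 81 ≡ 1000 (mod 1333).
Since 1000 ≠ 1, base 3 is a Fermat witness: 1333 is composite.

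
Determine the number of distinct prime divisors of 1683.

3

1683 = 3^2 · 187
187 = 11 · 17
1683 = 3^2 · 11 · 17, which has 3 distinct prime factors.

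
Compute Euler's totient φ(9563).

9360

Factor: 9563 = 73 · 131.
φ(9563) = (73−1) · (131−1) = 72 · 130 = 9360.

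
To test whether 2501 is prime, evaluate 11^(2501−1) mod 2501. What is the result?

245

11^1 ≡ 11 (mod 2501)
11^2 ≡ 11^2 = 121 ≡ 121 (mod 2501)
11^4 ≡ 121^2 = 14641 ≡ 2136 (mod 2501)
11^8 ≡ 2136^2 = 4562496 ≡ 672 (mod 2501)
11^16 ≡ 672^2 = 451584 ≡ 1404 (mod 2501)
11^32 ≡ 1404^2 = 1971216 ≡ 428 (mod 2501)
11^64 ≡ 428^2 = 183184 ≡ 611 (mod 2501)
11^128 ≡ 611^2 = 373321 ≡ 672 (mod 2501)
11^256 ≡ 672^2 = 451584 ≡ 1404 (mod 2501)
11^512 ≡ 1404^2 = 1971216 ≡ 428 (mod 2501)
11^1024 ≡ 428^2 = 183184 ≡ 611 (mod 2501)
11^2048 ≡ 611^2 = 373321 ≡ 672 (mod 2501)
2500 = 2048 + 256 + 128 + 64 + 4 in binary powers of 2.
So 11^2500 ≡ 672 · 1404 · 672 · 611 · 2136 ≡ 245 (mod 2501).
Since 245 ≠ 1, base 11 is a Fermat witness: 2501 is composite.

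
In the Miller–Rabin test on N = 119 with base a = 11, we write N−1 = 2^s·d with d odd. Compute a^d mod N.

114

119 − 1 = 118 = 2^1 · 59, so d = 59.
11^1 ≡ 11 (mod 119)
11^2 ≡ 11^2 = 121 ≡ 2 (mod 119)
11^4 ≡ 2^2 = 4 ≡ 4 (mod 119)
11^8 ≡ 4^2 = 16 ≡ 16 (mod 119)
11^16 ≡ 16^2 = 256 ≡ 18 (mod 119)
11^32 ≡ 18^2 = 324 ≡ 86 (mod 119)
59 = 32 + 16 + 8 + 2 + 1 in binary powers of 2.
So 11^59 ≡ 86 · 18 · 16 · 2 · 11 ≡ 114 (mod 119).
Squaring chain: 114; never reaches −1, so base 11 is a Miller–Rabin witness that 119 is composite.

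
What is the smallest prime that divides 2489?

2489 is odd.
Digit sum 23, not divisible by 3.
Ends in 9: not divisible by 5.
7: 2489 = 7·355 + 4
11: 2489 = 11·226 + 3
13: 2489 = 13·191 + 6
17: 2489 = 17·146 + 7
19: 2489 = 19·131

19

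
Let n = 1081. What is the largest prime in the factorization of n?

1081 = 23 · 47
47 is prime.
So 1081 = 23 · 47; the largest prime factor is 47.

47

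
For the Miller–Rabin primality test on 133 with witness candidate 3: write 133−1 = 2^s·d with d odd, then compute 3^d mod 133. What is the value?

69

133 − 1 = 132 = 2^2 · 33, so d = 33.
3^1 ≡ 3 (mod 133)
3^2 ≡ 3^2 = 9 ≡ 9 (mod 133)
3^4 ≡ 9^2 = 81 ≡ 81 (mod 133)
3^8 ≡ 81^2 = 6561 ≡ 44 (mod 133)
3^16 ≡ 44^2 = 1936 ≡ 74 (mod 133)
3^32 ≡ 74^2 = 5476 ≡ 23 (mod 133)
33 = 32 + 1 in binary powers of 2.
So 3^33 ≡ 23 · 3 ≡ 69 (mod 133).
Squaring chain: 69 → 106; never reaches −1, so base 3 is a Miller–Rabin witness that 133 is composite.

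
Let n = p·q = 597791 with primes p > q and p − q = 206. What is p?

883

Since p = q + 206, we have 597791 = q(q + 206), so q² + 206q − 597791 = 0.
Discriminant: 206² + 4·597791 = 42436 + 2391164 = 2433600; √2433600 = 1560.
q = (−206 + 1560)/2 = 677, and p = q + 206 = 883.
Check: 677 · 883 = 597791.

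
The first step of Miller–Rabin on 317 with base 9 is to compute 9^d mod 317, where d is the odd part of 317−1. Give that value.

316

317 − 1 = 316 = 2^2 · 79, so d = 79.
9^1 ≡ 9 (mod 317)
9^2 ≡ 9^2 = 81 ≡ 81 (mod 317)
9^4 ≡ 81^2 = 6561 ≡ 221 (mod 317)
9^8 ≡ 221^2 = 48841 ≡ 23 (mod 317)
9^16 ≡ 23^2 = 529 ≡ 212 (mod 317)
9^32 ≡ 212^2 = 44944 ≡ 247 (mod 317)
9^64 ≡ 247^2 = 61009 ≡ 145 (mod 317)
79 = 64 + 8 + 4 + 2 + 1 in binary powers of 2.
So 9^79 ≡ 145 · 23 · 221 · 81 · 9 ≡ 316 (mod 317).
Since 9^d ≡ 316 (mod 317), base 9 does not prove 317 composite.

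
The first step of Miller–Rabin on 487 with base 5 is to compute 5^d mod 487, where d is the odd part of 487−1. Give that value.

487 − 1 = 486 = 2^1 · 243, so d = 243.
5^1 ≡ 5 (mod 487)
5^2 ≡ 5^2 = 25 ≡ 25 (mod 487)
5^4 ≡ 25^2 = 625 ≡ 138 (mod 487)
5^8 ≡ 138^2 = 19044 ≡ 51 (mod 487)
5^16 ≡ 51^2 = 2601 ≡ 166 (mod 487)
5^32 ≡ 166^2 = 27556 ≡ 284 (mod 487)
5^64 ≡ 284^2 = 80656 ≡ 301 (mod 487)
5^128 ≡ 301^2 = 90601 ≡ 19 (mod 487)
243 = 128 + 64 + 32 + 16 + 2 + 1 in binary powers of 2.
So 5^243 ≡ 19 · 301 · 284 · 166 · 25 · 5 ≡ 486 (mod 487).
Since 5^d ≡ 486 (mod 487), base 5 does not prove 487 composite.

486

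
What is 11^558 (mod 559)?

532

11^1 ≡ 11 (mod 559)
11^2 ≡ 11^2 = 121 ≡ 121 (mod 559)
11^4 ≡ 121^2 = 14641 ≡ 107 (mod 559)
11^8 ≡ 107^2 = 11449 ≡ 269 (mod 559)
11^16 ≡ 269^2 = 72361 ≡ 250 (mod 559)
11^32 ≡ 250^2 = 62500 ≡ 451 (mod 559)
11^64 ≡ 451^2 = 203401 ≡ 484 (mod 559)
11^128 ≡ 484^2 = 234256 ≡ 35 (mod 559)
11^256 ≡ 35^2 = 1225 ≡ 107 (mod 559)
11^512 ≡ 107^2 = 11449 ≡ 269 (mod 559)
558 = 512 + 32 + 8 + 4 + 2 in binary powers of 2.
So 11^558 ≡ 269 · 451 · 269 · 107 · 121 ≡ 532 (mod 559).
Since 532 ≠ 1, base 11 is a Fermat witness: 559 is composite.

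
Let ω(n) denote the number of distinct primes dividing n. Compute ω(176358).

176358 = 2 · 88179
88179 = 3 · 29393
29393 = 7 · 4199
4199 = 13 · 323
323 = 17 · 19
176358 = 2 · 3 · 7 · 13 · 17 · 19, which has 6 distinct prime factors.

6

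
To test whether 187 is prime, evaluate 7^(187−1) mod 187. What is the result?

70

7^1 ≡ 7 (mod 187)
7^2 ≡ 7^2 = 49 ≡ 49 (mod 187)
7^4 ≡ 49^2 = 2401 ≡ 157 (mod 187)
7^8 ≡ 157^2 = 24649 ≡ 152 (mod 187)
7^16 ≡ 152^2 = 23104 ≡ 103 (mod 187)
7^32 ≡ 103^2 = 10609 ≡ 137 (mod 187)
7^64 ≡ 137^2 = 18769 ≡ 69 (mod 187)
7^128 ≡ 69^2 = 4761 ≡ 86 (mod 187)
186 = 128 + 32 + 16 + 8 + 2 in binary powers of 2.
So 7^186 ≡ 86 · 137 · 103 · 152 · 49 ≡ 70 (mod 187).
Since 70 ≠ 1, base 7 is a Fermat witness: 187 is composite.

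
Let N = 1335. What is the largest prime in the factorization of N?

89

1335 = 3 · 445
445 = 5 · 89
89 is prime.
So 1335 = 3 · 5 · 89; the largest prime factor is 89.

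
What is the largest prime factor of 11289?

11289 = 3 · 3763
3763 = 53 · 71
71 is prime.
So 11289 = 3 · 53 · 71; the largest prime factor is 71.

71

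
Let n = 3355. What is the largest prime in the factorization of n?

61

3355 = 5 · 671
671 = 11 · 61
61 is prime.
So 3355 = 5 · 11 · 61; the largest prime factor is 61.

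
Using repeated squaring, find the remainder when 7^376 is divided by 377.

7^1 ≡ 7 (mod 377)
7^2 ≡ 7^2 = 49 ≡ 49 (mod 377)
7^4 ≡ 49^2 = 2401 ≡ 139 (mod 377)
7^8 ≡ 139^2 = 19321 ≡ 94 (mod 377)
7^16 ≡ 94^2 = 8836 ≡ 165 (mod 377)
7^32 ≡ 165^2 = 27225 ≡ 81 (mod 377)
7^64 ≡ 81^2 = 6561 ≡ 152 (mod 377)
7^128 ≡ 152^2 = 23104 ≡ 107 (mod 377)
7^256 ≡ 107^2 = 11449 ≡ 139 (mod 377)
376 = 256 + 64 + 32 + 16 + 8 in binary powers of 2.
So 7^376 ≡ 139 · 152 · 81 · 165 · 94 ≡ 74 (mod 377).
Since 74 ≠ 1, base 7 is a Fermat witness: 377 is composite.

74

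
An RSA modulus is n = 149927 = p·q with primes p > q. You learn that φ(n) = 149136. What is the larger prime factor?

479

φ(n) = (p−1)(q−1) = n − (p+q) + 1, so p + q = 149927 − 149136 + 1 = 792.
p and q are the roots of t² − 792t + 149927 = 0.
Discriminant: 792² − 4·149927 = 627264 − 599708 = 27556; √27556 = 166.
q = (792 − 166)/2 = 313, p = (792 + 166)/2 = 479.
Check: 313 · 479 = 149927.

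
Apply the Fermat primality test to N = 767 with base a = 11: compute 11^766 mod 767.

11^1 ≡ 11 (mod 767)
11^2 ≡ 11^2 = 121 ≡ 121 (mod 767)
11^4 ≡ 121^2 = 14641 ≡ 68 (mod 767)
11^8 ≡ 68^2 = 4624 ≡ 22 (mod 767)
11^16 ≡ 22^2 = 484 ≡ 484 (mod 767)
11^32 ≡ 484^2 = 234256 ≡ 321 (mod 767)
11^64 ≡ 321^2 = 103041 ≡ 263 (mod 767)
11^128 ≡ 263^2 = 69169 ≡ 139 (mod 767)
11^256 ≡ 139^2 = 19321 ≡ 146 (mod 767)
11^512 ≡ 146^2 = 21316 ≡ 607 (mod 767)
766 = 512 + 128 + 64 + 32 + 16 + 8 + 4 + 2 in binary powers of 2.
So 11^766 ≡ 607 · 139 · 263 · 321 · 484 · 22 · 68 · 121 ≡ 257 (mod 767).
Since 257 ≠ 1, base 11 is a Fermat witness: 767 is composite.

257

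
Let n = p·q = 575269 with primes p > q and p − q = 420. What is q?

577

Since p = q + 420, we have 575269 = q(q + 420), so q² + 420q − 575269 = 0.
Discriminant: 420² + 4·575269 = 176400 + 2301076 = 2477476; √2477476 = 1574.
q = (−420 + 1574)/2 = 577, and p = q + 420 = 997.
Check: 577 · 997 = 575269.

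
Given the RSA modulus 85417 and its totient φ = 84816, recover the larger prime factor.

373

φ(n) = (p−1)(q−1) = n − (p+q) + 1, so p + q = 85417 − 84816 + 1 = 602.
p and q are the roots of t² − 602t + 85417 = 0.
Discriminant: 602² − 4·85417 = 362404 − 341668 = 20736; √20736 = 144.
q = (602 − 144)/2 = 229, p = (602 + 144)/2 = 373.
Check: 229 · 373 = 85417.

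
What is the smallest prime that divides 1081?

1081 is odd.
Digit sum 10, not divisible by 3.
Ends in 1: not divisible by 5.
7: 1081 = 7·154 + 3
11: 1081 = 11·98 + 3
13: 1081 = 13·83 + 2
17: 1081 = 17·63 + 10
19: 1081 = 19·56 + 17
23: 1081 = 23·47

23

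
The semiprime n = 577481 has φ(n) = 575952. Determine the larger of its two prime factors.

φ(n) = (p−1)(q−1) = n − (p+q) + 1, so p + q = 577481 − 575952 + 1 = 1530.
p and q are the roots of t² − 1530t + 577481 = 0.
Discriminant: 1530² − 4·577481 = 2340900 − 2309924 = 30976; √30976 = 176.
q = (1530 − 176)/2 = 677, p = (1530 + 176)/2 = 853.
Check: 677 · 853 = 577481.

853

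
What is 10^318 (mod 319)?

10^1 ≡ 10 (mod 319)
10^2 ≡ 10^2 = 100 ≡ 100 (mod 319)
10^4 ≡ 100^2 = 10000 ≡ 111 (mod 319)
10^8 ≡ 111^2 = 12321 ≡ 199 (mod 319)
10^16 ≡ 199^2 = 39601 ≡ 45 (mod 319)
10^32 ≡ 45^2 = 2025 ≡ 111 (mod 319)
10^64 ≡ 111^2 = 12321 ≡ 199 (mod 319)
10^128 ≡ 199^2 = 39601 ≡ 45 (mod 319)
10^256 ≡ 45^2 = 2025 ≡ 111 (mod 319)
318 = 256 + 32 + 16 + 8 + 4 + 2 in binary powers of 2.
So 10^318 ≡ 111 · 111 · 45 · 199 · 111 · 100 ≡ 122 (mod 319).
Since 122 ≠ 1, base 10 is a Fermat witness: 319 is composite.

122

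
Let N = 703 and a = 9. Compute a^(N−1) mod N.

9^1 ≡ 9 (mod 703)
9^2 ≡ 9^2 = 81 ≡ 81 (mod 703)
9^4 ≡ 81^2 = 6561 ≡ 234 (mod 703)
9^8 ≡ 234^2 = 54756 ≡ 625 (mod 703)
9^16 ≡ 625^2 = 390625 ≡ 460 (mod 703)
9^32 ≡ 460^2 = 211600 ≡ 700 (mod 703)
9^64 ≡ 700^2 = 490000 ≡ 9 (mod 703)
9^128 ≡ 9^2 = 81 ≡ 81 (mod 703)
9^256 ≡ 81^2 = 6561 ≡ 234 (mod 703)
9^512 ≡ 234^2 = 54756 ≡ 625 (mod 703)
702 = 512 + 128 + 32 + 16 + 8 + 4 + 2 in binary powers of 2.
So 9^702 ≡ 625 · 81 · 700 · 460 · 625 · 234 · 81 ≡ 1 (mod 703).
Since the result is 1, base 9 gives no evidence that 703 is composite.

1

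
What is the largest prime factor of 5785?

89

5785 = 5 · 1157
1157 = 13 · 89
89 is prime.
So 5785 = 5 · 13 · 89; the largest prime factor is 89.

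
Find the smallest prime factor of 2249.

13

2249 is odd.
Digit sum 17, not divisible by 3.
Ends in 9: not divisible by 5.
7: 2249 = 7·321 + 2
11: 2249 = 11·204 + 5
13: 2249 = 13·173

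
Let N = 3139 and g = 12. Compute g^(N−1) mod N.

649

12^1 ≡ 12 (mod 3139)
12^2 ≡ 12^2 = 144 ≡ 144 (mod 3139)
12^4 ≡ 144^2 = 20736 ≡ 1902 (mod 3139)
12^8 ≡ 1902^2 = 3617604 ≡ 1476 (mod 3139)
12^16 ≡ 1476^2 = 2178576 ≡ 110 (mod 3139)
12^32 ≡ 110^2 = 12100 ≡ 2683 (mod 3139)
12^64 ≡ 2683^2 = 7198489 ≡ 762 (mod 3139)
12^128 ≡ 762^2 = 580644 ≡ 3068 (mod 3139)
12^256 ≡ 3068^2 = 9412624 ≡ 1902 (mod 3139)
12^512 ≡ 1902^2 = 3617604 ≡ 1476 (mod 3139)
12^1024 ≡ 1476^2 = 2178576 ≡ 110 (mod 3139)
12^2048 ≡ 110^2 = 12100 ≡ 2683 (mod 3139)
3138 = 2048 + 1024 + 64 + 2 in binary powers of 2.
So 12^3138 ≡ 2683 · 110 · 762 · 144 ≡ 649 (mod 3139).
Since 649 ≠ 1, base 12 is a Fermat witness: 3139 is composite.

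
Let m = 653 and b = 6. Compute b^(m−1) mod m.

1

6^1 ≡ 6 (mod 653)
6^2 ≡ 6^2 = 36 ≡ 36 (mod 653)
6^4 ≡ 36^2 = 1296 ≡ 643 (mod 653)
6^8 ≡ 643^2 = 413449 ≡ 100 (mod 653)
6^16 ≡ 100^2 = 10000 ≡ 205 (mod 653)
6^32 ≡ 205^2 = 42025 ≡ 233 (mod 653)
6^64 ≡ 233^2 = 54289 ≡ 90 (mod 653)
6^128 ≡ 90^2 = 8100 ≡ 264 (mod 653)
6^256 ≡ 264^2 = 69696 ≡ 478 (mod 653)
6^512 ≡ 478^2 = 228484 ≡ 587 (mod 653)
652 = 512 + 128 + 8 + 4 in binary powers of 2.
So 6^652 ≡ 587 · 264 · 100 · 643 ≡ 1 (mod 653).
Since the result is 1, base 6 gives no evidence that 653 is composite.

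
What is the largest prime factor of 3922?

3922 = 2 · 1961
1961 = 37 · 53
53 is prime.
So 3922 = 2 · 37 · 53; the largest prime factor is 53.

53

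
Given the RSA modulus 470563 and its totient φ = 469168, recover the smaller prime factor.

φ(n) = (p−1)(q−1) = n − (p+q) + 1, so p + q = 470563 − 469168 + 1 = 1396.
p and q are the roots of t² − 1396t + 470563 = 0.
Discriminant: 1396² − 4·470563 = 1948816 − 1882252 = 66564; √66564 = 258.
q = (1396 − 258)/2 = 569, p = (1396 + 258)/2 = 827.
Check: 569 · 827 = 470563.

569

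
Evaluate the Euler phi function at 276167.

Factor: 276167 = 29 · 89 · 107.
φ(276167) = (29−1) · (89−1) · (107−1) = 28 · 88 · 106 = 261184.

261184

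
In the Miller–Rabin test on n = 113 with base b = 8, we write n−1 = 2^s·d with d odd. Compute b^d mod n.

113 − 1 = 112 = 2^4 · 7, so d = 7.
8^1 ≡ 8 (mod 113)
8^2 ≡ 8^2 = 64 ≡ 64 (mod 113)
8^4 ≡ 64^2 = 4096 ≡ 28 (mod 113)
7 = 4 + 2 + 1 in binary powers of 2.
So 8^7 ≡ 28 · 64 · 8 ≡ 98 (mod 113).
Squaring chain: 98 → 112 → 1 → 1; reaches −1, so base 8 does not prove 113 composite.

98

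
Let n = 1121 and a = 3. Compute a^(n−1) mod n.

3^1 ≡ 3 (mod 1121)
3^2 ≡ 3^2 = 9 ≡ 9 (mod 1121)
3^4 ≡ 9^2 = 81 ≡ 81 (mod 1121)
3^8 ≡ 81^2 = 6561 ≡ 956 (mod 1121)
3^16 ≡ 956^2 = 913936 ≡ 321 (mod 1121)
3^32 ≡ 321^2 = 103041 ≡ 1030 (mod 1121)
3^64 ≡ 1030^2 = 1060900 ≡ 434 (mod 1121)
3^128 ≡ 434^2 = 188356 ≡ 28 (mod 1121)
3^256 ≡ 28^2 = 784 ≡ 784 (mod 1121)
3^512 ≡ 784^2 = 614656 ≡ 348 (mod 1121)
3^1024 ≡ 348^2 = 121104 ≡ 36 (mod 1121)
1120 = 1024 + 64 + 32 in binary powers of 2.
So 3^1120 ≡ 36 · 434 · 1030 ≡ 765 (mod 1121).
Since 765 ≠ 1, base 3 is a Fermat witness: 1121 is composite.

765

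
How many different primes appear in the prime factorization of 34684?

4

34684 = 2^2 · 8671
8671 = 13 · 667
667 = 23 · 29
34684 = 2^2 · 13 · 23 · 29, which has 4 distinct prime factors.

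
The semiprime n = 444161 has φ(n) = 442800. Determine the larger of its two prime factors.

φ(n) = (p−1)(q−1) = n − (p+q) + 1, so p + q = 444161 − 442800 + 1 = 1362.
p and q are the roots of t² − 1362t + 444161 = 0.
Discriminant: 1362² − 4·444161 = 1855044 − 1776644 = 78400; √78400 = 280.
q = (1362 − 280)/2 = 541, p = (1362 + 280)/2 = 821.
Check: 541 · 821 = 444161.

821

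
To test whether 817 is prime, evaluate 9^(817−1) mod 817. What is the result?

752

9^1 ≡ 9 (mod 817)
9^2 ≡ 9^2 = 81 ≡ 81 (mod 817)
9^4 ≡ 81^2 = 6561 ≡ 25 (mod 817)
9^8 ≡ 25^2 = 625 ≡ 625 (mod 817)
9^16 ≡ 625^2 = 390625 ≡ 99 (mod 817)
9^32 ≡ 99^2 = 9801 ≡ 814 (mod 817)
9^64 ≡ 814^2 = 662596 ≡ 9 (mod 817)
9^128 ≡ 9^2 = 81 ≡ 81 (mod 817)
9^256 ≡ 81^2 = 6561 ≡ 25 (mod 817)
9^512 ≡ 25^2 = 625 ≡ 625 (mod 817)
816 = 512 + 256 + 32 + 16 in binary powers of 2.
So 9^816 ≡ 625 · 25 · 814 · 99 ≡ 752 (mod 817).
Since 752 ≠ 1, base 9 is a Fermat witness: 817 is composite.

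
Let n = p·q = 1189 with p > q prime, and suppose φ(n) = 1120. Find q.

φ(n) = (p−1)(q−1) = n − (p+q) + 1, so p + q = 1189 − 1120 + 1 = 70.
p and q are the roots of t² − 70t + 1189 = 0.
Discriminant: 70² − 4·1189 = 4900 − 4756 = 144; √144 = 12.
q = (70 − 12)/2 = 29, p = (70 + 12)/2 = 41.
Check: 29 · 41 = 1189.

29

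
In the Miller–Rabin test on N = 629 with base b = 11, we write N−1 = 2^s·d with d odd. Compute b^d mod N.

381

629 − 1 = 628 = 2^2 · 157, so d = 157.
11^1 ≡ 11 (mod 629)
11^2 ≡ 11^2 = 121 ≡ 121 (mod 629)
11^4 ≡ 121^2 = 14641 ≡ 174 (mod 629)
11^8 ≡ 174^2 = 30276 ≡ 84 (mod 629)
11^16 ≡ 84^2 = 7056 ≡ 137 (mod 629)
11^32 ≡ 137^2 = 18769 ≡ 528 (mod 629)
11^64 ≡ 528^2 = 278784 ≡ 137 (mod 629)
11^128 ≡ 137^2 = 18769 ≡ 528 (mod 629)
157 = 128 + 16 + 8 + 4 + 1 in binary powers of 2.
So 11^157 ≡ 528 · 137 · 84 · 174 · 11 ≡ 381 (mod 629).
Squaring chain: 381 → 491; never reaches −1, so base 11 is a Miller–Rabin witness that 629 is composite.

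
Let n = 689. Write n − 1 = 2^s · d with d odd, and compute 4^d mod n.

433

689 − 1 = 688 = 2^4 · 43, so d = 43.
4^1 ≡ 4 (mod 689)
4^2 ≡ 4^2 = 16 ≡ 16 (mod 689)
4^4 ≡ 16^2 = 256 ≡ 256 (mod 689)
4^8 ≡ 256^2 = 65536 ≡ 81 (mod 689)
4^16 ≡ 81^2 = 6561 ≡ 360 (mod 689)
4^32 ≡ 360^2 = 129600 ≡ 68 (mod 689)
43 = 32 + 8 + 2 + 1 in binary powers of 2.
So 4^43 ≡ 68 · 81 · 16 · 4 ≡ 433 (mod 689).
Squaring chain: 433 → 81 → 360 → 68; never reaches −1, so base 4 is a Miller–Rabin witness that 689 is composite.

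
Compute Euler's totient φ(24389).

23548

Factor: 24389 = 29^3.
φ(24389) = 29^2·(29−1) = 23548.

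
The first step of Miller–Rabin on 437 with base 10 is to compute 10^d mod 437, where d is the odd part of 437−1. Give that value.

437 − 1 = 436 = 2^2 · 109, so d = 109.
10^1 ≡ 10 (mod 437)
10^2 ≡ 10^2 = 100 ≡ 100 (mod 437)
10^4 ≡ 100^2 = 10000 ≡ 386 (mod 437)
10^8 ≡ 386^2 = 148996 ≡ 416 (mod 437)
10^16 ≡ 416^2 = 173056 ≡ 4 (mod 437)
10^32 ≡ 4^2 = 16 ≡ 16 (mod 437)
10^64 ≡ 16^2 = 256 ≡ 256 (mod 437)
109 = 64 + 32 + 8 + 4 + 1 in binary powers of 2.
So 10^109 ≡ 256 · 16 · 416 · 386 · 10 ≡ 352 (mod 437).
Squaring chain: 352 → 233; never reaches −1, so base 10 is a Miller–Rabin witness that 437 is composite.

352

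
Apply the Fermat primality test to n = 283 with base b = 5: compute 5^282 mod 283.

1

5^1 ≡ 5 (mod 283)
5^2 ≡ 5^2 = 25 ≡ 25 (mod 283)
5^4 ≡ 25^2 = 625 ≡ 59 (mod 283)
5^8 ≡ 59^2 = 3481 ≡ 85 (mod 283)
5^16 ≡ 85^2 = 7225 ≡ 150 (mod 283)
5^32 ≡ 150^2 = 22500 ≡ 143 (mod 283)
5^64 ≡ 143^2 = 20449 ≡ 73 (mod 283)
5^128 ≡ 73^2 = 5329 ≡ 235 (mod 283)
5^256 ≡ 235^2 = 55225 ≡ 40 (mod 283)
282 = 256 + 16 + 8 + 2 in binary powers of 2.
So 5^282 ≡ 40 · 150 · 85 · 25 ≡ 1 (mod 283).
Since the result is 1, base 5 gives no evidence that 283 is composite.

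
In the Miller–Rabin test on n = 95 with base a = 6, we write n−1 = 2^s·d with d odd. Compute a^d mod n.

36

95 − 1 = 94 = 2^1 · 47, so d = 47.
6^1 ≡ 6 (mod 95)
6^2 ≡ 6^2 = 36 ≡ 36 (mod 95)
6^4 ≡ 36^2 = 1296 ≡ 61 (mod 95)
6^8 ≡ 61^2 = 3721 ≡ 16 (mod 95)
6^16 ≡ 16^2 = 256 ≡ 66 (mod 95)
6^32 ≡ 66^2 = 4356 ≡ 81 (mod 95)
47 = 32 + 8 + 4 + 2 + 1 in binary powers of 2.
So 6^47 ≡ 81 · 16 · 61 · 36 · 6 ≡ 36 (mod 95).
Squaring chain: 36; never reaches −1, so base 6 is a Miller–Rabin witness that 95 is composite.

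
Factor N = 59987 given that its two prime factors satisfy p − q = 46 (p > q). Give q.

Since p = q + 46, we have 59987 = q(q + 46), so q² + 46q − 59987 = 0.
Discriminant: 46² + 4·59987 = 2116 + 239948 = 242064; √242064 = 492.
q = (−46 + 492)/2 = 223, and p = q + 46 = 269.
Check: 223 · 269 = 59987.

223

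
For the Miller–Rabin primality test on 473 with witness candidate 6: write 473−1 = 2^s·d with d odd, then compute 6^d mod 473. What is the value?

79

473 − 1 = 472 = 2^3 · 59, so d = 59.
6^1 ≡ 6 (mod 473)
6^2 ≡ 6^2 = 36 ≡ 36 (mod 473)
6^4 ≡ 36^2 = 1296 ≡ 350 (mod 473)
6^8 ≡ 350^2 = 122500 ≡ 466 (mod 473)
6^16 ≡ 466^2 = 217156 ≡ 49 (mod 473)
6^32 ≡ 49^2 = 2401 ≡ 36 (mod 473)
59 = 32 + 16 + 8 + 2 + 1 in binary powers of 2.
So 6^59 ≡ 36 · 49 · 466 · 36 · 6 ≡ 79 (mod 473).
Squaring chain: 79 → 92 → 423; never reaches −1, so base 6 is a Miller–Rabin witness that 473 is composite.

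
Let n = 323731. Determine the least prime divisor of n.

17

323731 is odd.
Digit sum 19, not divisible by 3.
Ends in 1: not divisible by 5.
7: 323731 = 7·46247 + 2
11: 323731 = 11·29430 + 1
13: 323731 = 13·24902 + 5
17: 323731 = 17·19043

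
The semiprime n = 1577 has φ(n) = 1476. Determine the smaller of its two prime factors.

19

φ(n) = (p−1)(q−1) = n − (p+q) + 1, so p + q = 1577 − 1476 + 1 = 102.
p and q are the roots of t² − 102t + 1577 = 0.
Discriminant: 102² − 4·1577 = 10404 − 6308 = 4096; √4096 = 64.
q = (102 − 64)/2 = 19, p = (102 + 64)/2 = 83.
Check: 19 · 83 = 1577.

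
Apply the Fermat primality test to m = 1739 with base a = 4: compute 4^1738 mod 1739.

4^1 ≡ 4 (mod 1739)
4^2 ≡ 4^2 = 16 ≡ 16 (mod 1739)
4^4 ≡ 16^2 = 256 ≡ 256 (mod 1739)
4^8 ≡ 256^2 = 65536 ≡ 1193 (mod 1739)
4^16 ≡ 1193^2 = 1423249 ≡ 747 (mod 1739)
4^32 ≡ 747^2 = 558009 ≡ 1529 (mod 1739)
4^64 ≡ 1529^2 = 2337841 ≡ 625 (mod 1739)
4^128 ≡ 625^2 = 390625 ≡ 1089 (mod 1739)
4^256 ≡ 1089^2 = 1185921 ≡ 1662 (mod 1739)
4^512 ≡ 1662^2 = 2762244 ≡ 712 (mod 1739)
4^1024 ≡ 712^2 = 506944 ≡ 895 (mod 1739)
1738 = 1024 + 512 + 128 + 64 + 8 + 2 in binary powers of 2.
So 4^1738 ≡ 895 · 712 · 1089 · 625 · 1193 · 16 ≡ 995 (mod 1739).
Since 995 ≠ 1, base 4 is a Fermat witness: 1739 is composite.

995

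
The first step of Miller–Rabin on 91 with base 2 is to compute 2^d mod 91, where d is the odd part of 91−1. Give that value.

91 − 1 = 90 = 2^1 · 45, so d = 45.
2^1 ≡ 2 (mod 91)
2^2 ≡ 2^2 = 4 ≡ 4 (mod 91)
2^4 ≡ 4^2 = 16 ≡ 16 (mod 91)
2^8 ≡ 16^2 = 256 ≡ 74 (mod 91)
2^16 ≡ 74^2 = 5476 ≡ 16 (mod 91)
2^32 ≡ 16^2 = 256 ≡ 74 (mod 91)
45 = 32 + 8 + 4 + 1 in binary powers of 2.
So 2^45 ≡ 74 · 74 · 16 · 2 ≡ 57 (mod 91).
Squaring chain: 57; never reaches −1, so base 2 is a Miller–Rabin witness that 91 is composite.

57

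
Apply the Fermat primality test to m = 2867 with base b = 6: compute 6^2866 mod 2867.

1896

6^1 ≡ 6 (mod 2867)
6^2 ≡ 6^2 = 36 ≡ 36 (mod 2867)
6^4 ≡ 36^2 = 1296 ≡ 1296 (mod 2867)
6^8 ≡ 1296^2 = 1679616 ≡ 2421 (mod 2867)
6^16 ≡ 2421^2 = 5861241 ≡ 1093 (mod 2867)
6^32 ≡ 1093^2 = 1194649 ≡ 1977 (mod 2867)
6^64 ≡ 1977^2 = 3908529 ≡ 808 (mod 2867)
6^128 ≡ 808^2 = 652864 ≡ 2055 (mod 2867)
6^256 ≡ 2055^2 = 4223025 ≡ 2801 (mod 2867)
6^512 ≡ 2801^2 = 7845601 ≡ 1489 (mod 2867)
6^1024 ≡ 1489^2 = 2217121 ≡ 930 (mod 2867)
6^2048 ≡ 930^2 = 864900 ≡ 1933 (mod 2867)
2866 = 2048 + 512 + 256 + 32 + 16 + 2 in binary powers of 2.
So 6^2866 ≡ 1933 · 1489 · 2801 · 1977 · 1093 · 36 ≡ 1896 (mod 2867).
Since 1896 ≠ 1, base 6 is a Fermat witness: 2867 is composite.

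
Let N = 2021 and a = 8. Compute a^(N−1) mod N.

8^1 ≡ 8 (mod 2021)
8^2 ≡ 8^2 = 64 ≡ 64 (mod 2021)
8^4 ≡ 64^2 = 4096 ≡ 54 (mod 2021)
8^8 ≡ 54^2 = 2916 ≡ 895 (mod 2021)
8^16 ≡ 895^2 = 801025 ≡ 709 (mod 2021)
8^32 ≡ 709^2 = 502681 ≡ 1473 (mod 2021)
8^64 ≡ 1473^2 = 2169729 ≡ 1196 (mod 2021)
8^128 ≡ 1196^2 = 1430416 ≡ 1569 (mod 2021)
8^256 ≡ 1569^2 = 2461761 ≡ 183 (mod 2021)
8^512 ≡ 183^2 = 33489 ≡ 1153 (mod 2021)
8^1024 ≡ 1153^2 = 1329409 ≡ 1612 (mod 2021)
2020 = 1024 + 512 + 256 + 128 + 64 + 32 + 4 in binary powers of 2.
So 8^2020 ≡ 1612 · 1153 · 183 · 1569 · 1196 · 1473 · 54 ≡ 1860 (mod 2021).
Since 1860 ≠ 1, base 8 is a Fermat witness: 2021 is composite.

1860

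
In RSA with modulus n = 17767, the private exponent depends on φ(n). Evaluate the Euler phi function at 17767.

Factor: 17767 = 109 · 163.
φ(17767) = (109−1) · (163−1) = 108 · 162 = 17496.

17496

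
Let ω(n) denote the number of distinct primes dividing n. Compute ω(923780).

923780 = 2^2 · 230945
230945 = 5 · 46189
46189 = 11 · 4199
4199 = 13 · 323
323 = 17 · 19
923780 = 2^2 · 5 · 11 · 13 · 17 · 19, which has 6 distinct prime factors.

6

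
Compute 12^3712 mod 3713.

12^1 ≡ 12 (mod 3713)
12^2 ≡ 12^2 = 144 ≡ 144 (mod 3713)
12^4 ≡ 144^2 = 20736 ≡ 2171 (mod 3713)
12^8 ≡ 2171^2 = 4713241 ≡ 1444 (mod 3713)
12^16 ≡ 1444^2 = 2085136 ≡ 2143 (mod 3713)
12^32 ≡ 2143^2 = 4592449 ≡ 3181 (mod 3713)
12^64 ≡ 3181^2 = 10118761 ≡ 836 (mod 3713)
12^128 ≡ 836^2 = 698896 ≡ 852 (mod 3713)
12^256 ≡ 852^2 = 725904 ≡ 1869 (mod 3713)
12^512 ≡ 1869^2 = 3493161 ≡ 2941 (mod 3713)
12^1024 ≡ 2941^2 = 8649481 ≡ 1904 (mod 3713)
12^2048 ≡ 1904^2 = 3625216 ≡ 1328 (mod 3713)
3712 = 2048 + 1024 + 512 + 128 in binary powers of 2.
So 12^3712 ≡ 1328 · 1904 · 2941 · 852 ≡ 3698 (mod 3713).
Since 3698 ≠ 1, base 12 is a Fermat witness: 3713 is composite.

3698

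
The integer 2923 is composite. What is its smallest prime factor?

2923 is odd.
Digit sum 16, not divisible by 3.
Ends in 3: not divisible by 5.
7: 2923 = 7·417 + 4
11: 2923 = 11·265 + 8
13: 2923 = 13·224 + 11
17: 2923 = 17·171 + 16
19: 2923 = 19·153 + 16
23: 2923 = 23·127 + 2
29: 2923 = 29·100 + 23
31: 2923 = 31·94 + 9
37: 2923 = 37·79

37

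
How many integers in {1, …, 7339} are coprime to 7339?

7120

Factor: 7339 = 41 · 179.
φ(7339) = (41−1) · (179−1) = 40 · 178 = 7120.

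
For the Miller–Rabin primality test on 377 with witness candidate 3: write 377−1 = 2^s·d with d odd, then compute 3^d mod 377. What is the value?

308

377 − 1 = 376 = 2^3 · 47, so d = 47.
3^1 ≡ 3 (mod 377)
3^2 ≡ 3^2 = 9 ≡ 9 (mod 377)
3^4 ≡ 9^2 = 81 ≡ 81 (mod 377)
3^8 ≡ 81^2 = 6561 ≡ 152 (mod 377)
3^16 ≡ 152^2 = 23104 ≡ 107 (mod 377)
3^32 ≡ 107^2 = 11449 ≡ 139 (mod 377)
47 = 32 + 8 + 4 + 2 + 1 in binary powers of 2.
So 3^47 ≡ 139 · 152 · 81 · 9 · 3 ≡ 308 (mod 377).
Squaring chain: 308 → 237 → 373; never reaches −1, so base 3 is a Miller–Rabin witness that 377 is composite.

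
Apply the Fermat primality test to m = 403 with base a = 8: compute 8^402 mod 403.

8^1 ≡ 8 (mod 403)
8^2 ≡ 8^2 = 64 ≡ 64 (mod 403)
8^4 ≡ 64^2 = 4096 ≡ 66 (mod 403)
8^8 ≡ 66^2 = 4356 ≡ 326 (mod 403)
8^16 ≡ 326^2 = 106276 ≡ 287 (mod 403)
8^32 ≡ 287^2 = 82369 ≡ 157 (mod 403)
8^64 ≡ 157^2 = 24649 ≡ 66 (mod 403)
8^128 ≡ 66^2 = 4356 ≡ 326 (mod 403)
8^256 ≡ 326^2 = 106276 ≡ 287 (mod 403)
402 = 256 + 128 + 16 + 2 in binary powers of 2.
So 8^402 ≡ 287 · 326 · 287 · 64 ≡ 64 (mod 403).
Since 64 ≠ 1, base 8 is a Fermat witness: 403 is composite.

64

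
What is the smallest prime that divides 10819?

31

10819 is odd.
Digit sum 19, not divisible by 3.
Ends in 9: not divisible by 5.
7: 10819 = 7·1545 + 4
11: 10819 = 11·983 + 6
13: 10819 = 13·832 + 3
17: 10819 = 17·636 + 7
19: 10819 = 19·569 + 8
23: 10819 = 23·470 + 9
29: 10819 = 29·373 + 2
31: 10819 = 31·349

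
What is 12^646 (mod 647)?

12^1 ≡ 12 (mod 647)
12^2 ≡ 12^2 = 144 ≡ 144 (mod 647)
12^4 ≡ 144^2 = 20736 ≡ 32 (mod 647)
12^8 ≡ 32^2 = 1024 ≡ 377 (mod 647)
12^16 ≡ 377^2 = 142129 ≡ 436 (mod 647)
12^32 ≡ 436^2 = 190096 ≡ 525 (mod 647)
12^64 ≡ 525^2 = 275625 ≡ 3 (mod 647)
12^128 ≡ 3^2 = 9 ≡ 9 (mod 647)
12^256 ≡ 9^2 = 81 ≡ 81 (mod 647)
12^512 ≡ 81^2 = 6561 ≡ 91 (mod 647)
646 = 512 + 128 + 4 + 2 in binary powers of 2.
So 12^646 ≡ 91 · 9 · 32 · 144 ≡ 1 (mod 647).
Since the result is 1, base 12 gives no evidence that 647 is composite.

1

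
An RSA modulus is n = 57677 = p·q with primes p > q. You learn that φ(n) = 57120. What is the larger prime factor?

421

φ(n) = (p−1)(q−1) = n − (p+q) + 1, so p + q = 57677 − 57120 + 1 = 558.
p and q are the roots of t² − 558t + 57677 = 0.
Discriminant: 558² − 4·57677 = 311364 − 230708 = 80656; √80656 = 284.
q = (558 − 284)/2 = 137, p = (558 + 284)/2 = 421.
Check: 137 · 421 = 57677.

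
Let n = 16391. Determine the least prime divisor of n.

37

16391 is odd.
Digit sum 20, not divisible by 3.
Ends in 1: not divisible by 5.
7: 16391 = 7·2341 + 4
11: 16391 = 11·1490 + 1
13: 16391 = 13·1260 + 11
17: 16391 = 17·964 + 3
19: 16391 = 19·862 + 13
23: 16391 = 23·712 + 15
29: 16391 = 29·565 + 6
31: 16391 = 31·528 + 23
37: 16391 = 37·443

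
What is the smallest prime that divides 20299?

53

20299 is odd.
Digit sum 22, not divisible by 3.
Ends in 9: not divisible by 5.
7: 20299 = 7·2899 + 6
11: 20299 = 11·1845 + 4
13: 20299 = 13·1561 + 6
17: 20299 = 17·1194 + 1
19: 20299 = 19·1068 + 7
23: 20299 = 23·882 + 13
29: 20299 = 29·699 + 28
31: 20299 = 31·654 + 25
37: 20299 = 37·548 + 23
41: 20299 = 41·495 + 4
43: 20299 = 43·472 + 3
47: 20299 = 47·431 + 42
53: 20299 = 53·383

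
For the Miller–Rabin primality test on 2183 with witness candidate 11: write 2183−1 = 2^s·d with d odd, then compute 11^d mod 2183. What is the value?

2183 − 1 = 2182 = 2^1 · 1091, so d = 1091.
11^1 ≡ 11 (mod 2183)
11^2 ≡ 11^2 = 121 ≡ 121 (mod 2183)
11^4 ≡ 121^2 = 14641 ≡ 1543 (mod 2183)
11^8 ≡ 1543^2 = 2380849 ≡ 1379 (mod 2183)
11^16 ≡ 1379^2 = 1901641 ≡ 248 (mod 2183)
11^32 ≡ 248^2 = 61504 ≡ 380 (mod 2183)
11^64 ≡ 380^2 = 144400 ≡ 322 (mod 2183)
11^128 ≡ 322^2 = 103684 ≡ 1083 (mod 2183)
11^256 ≡ 1083^2 = 1172889 ≡ 618 (mod 2183)
11^512 ≡ 618^2 = 381924 ≡ 2082 (mod 2183)
11^1024 ≡ 2082^2 = 4334724 ≡ 1469 (mod 2183)
1091 = 1024 + 64 + 2 + 1 in binary powers of 2.
So 11^1091 ≡ 1469 · 322 · 121 · 11 ≡ 1026 (mod 2183).
Squaring chain: 1026; never reaches −1, so base 11 is a Miller–Rabin witness that 2183 is composite.

1026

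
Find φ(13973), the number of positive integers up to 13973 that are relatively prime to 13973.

13728

Factor: 13973 = 89 · 157.
φ(13973) = (89−1) · (157−1) = 88 · 156 = 13728.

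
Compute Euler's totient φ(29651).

29304

Factor: 29651 = 149 · 199.
φ(29651) = (149−1) · (199−1) = 148 · 198 = 29304.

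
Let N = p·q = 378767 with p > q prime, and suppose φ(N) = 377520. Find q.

φ(n) = (p−1)(q−1) = n − (p+q) + 1, so p + q = 378767 − 377520 + 1 = 1248.
p and q are the roots of t² − 1248t + 378767 = 0.
Discriminant: 1248² − 4·378767 = 1557504 − 1515068 = 42436; √42436 = 206.
q = (1248 − 206)/2 = 521, p = (1248 + 206)/2 = 727.
Check: 521 · 727 = 378767.

521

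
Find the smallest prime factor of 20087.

20087 is odd.
Digit sum 17, not divisible by 3.
Ends in 7: not divisible by 5.
7: 20087 = 7·2869 + 4
11: 20087 = 11·1826 + 1
13: 20087 = 13·1545 + 2
17: 20087 = 17·1181 + 10
19: 20087 = 19·1057 + 4
23: 20087 = 23·873 + 8
29: 20087 = 29·692 + 19
31: 20087 = 31·647 + 30
37: 20087 = 37·542 + 33
41: 20087 = 41·489 + 38
43: 20087 = 43·467 + 6
47: 20087 = 47·427 + 18
53: 20087 = 53·379

53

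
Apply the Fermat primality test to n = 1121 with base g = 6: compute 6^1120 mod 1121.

6^1 ≡ 6 (mod 1121)
6^2 ≡ 6^2 = 36 ≡ 36 (mod 1121)
6^4 ≡ 36^2 = 1296 ≡ 175 (mod 1121)
6^8 ≡ 175^2 = 30625 ≡ 358 (mod 1121)
6^16 ≡ 358^2 = 128164 ≡ 370 (mod 1121)
6^32 ≡ 370^2 = 136900 ≡ 138 (mod 1121)
6^64 ≡ 138^2 = 19044 ≡ 1108 (mod 1121)
6^128 ≡ 1108^2 = 1227664 ≡ 169 (mod 1121)
6^256 ≡ 169^2 = 28561 ≡ 536 (mod 1121)
6^512 ≡ 536^2 = 287296 ≡ 320 (mod 1121)
6^1024 ≡ 320^2 = 102400 ≡ 389 (mod 1121)
1120 = 1024 + 64 + 32 in binary powers of 2.
So 6^1120 ≡ 389 · 1108 · 138 ≡ 517 (mod 1121).
Since 517 ≠ 1, base 6 is a Fermat witness: 1121 is composite.

517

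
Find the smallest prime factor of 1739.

1739 is odd.
Digit sum 20, not divisible by 3.
Ends in 9: not divisible by 5.
7: 1739 = 7·248 + 3
11: 1739 = 11·158 + 1
13: 1739 = 13·133 + 10
17: 1739 = 17·102 + 5
19: 1739 = 19·91 + 10
23: 1739 = 23·75 + 14
29: 1739 = 29·59 + 28
31: 1739 = 31·56 + 3
37: 1739 = 37·47

37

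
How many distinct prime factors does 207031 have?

207031 = 11^2 · 1711
1711 = 29 · 59
207031 = 11^2 · 29 · 59, which has 3 distinct prime factors.

3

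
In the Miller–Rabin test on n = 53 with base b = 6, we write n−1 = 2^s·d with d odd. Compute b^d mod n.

53 − 1 = 52 = 2^2 · 13, so d = 13.
6^1 ≡ 6 (mod 53)
6^2 ≡ 6^2 = 36 ≡ 36 (mod 53)
6^4 ≡ 36^2 = 1296 ≡ 24 (mod 53)
6^8 ≡ 24^2 = 576 ≡ 46 (mod 53)
13 = 8 + 4 + 1 in binary powers of 2.
So 6^13 ≡ 46 · 24 · 6 ≡ 52 (mod 53).
Since 6^d ≡ 52 (mod 53), base 6 does not prove 53 composite.

52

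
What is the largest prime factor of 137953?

137953 = 29 · 4757
4757 = 67 · 71
71 is prime.
So 137953 = 29 · 67 · 71; the largest prime factor is 71.

71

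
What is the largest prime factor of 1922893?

73

1922893 = 7 · 274699
274699 = 53 · 5183
5183 = 71 · 73
73 is prime.
So 1922893 = 7 · 53 · 71 · 73; the largest prime factor is 73.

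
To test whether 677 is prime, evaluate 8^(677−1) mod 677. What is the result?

8^1 ≡ 8 (mod 677)
8^2 ≡ 8^2 = 64 ≡ 64 (mod 677)
8^4 ≡ 64^2 = 4096 ≡ 34 (mod 677)
8^8 ≡ 34^2 = 1156 ≡ 479 (mod 677)
8^16 ≡ 479^2 = 229441 ≡ 615 (mod 677)
8^32 ≡ 615^2 = 378225 ≡ 459 (mod 677)
8^64 ≡ 459^2 = 210681 ≡ 134 (mod 677)
8^128 ≡ 134^2 = 17956 ≡ 354 (mod 677)
8^256 ≡ 354^2 = 125316 ≡ 71 (mod 677)
8^512 ≡ 71^2 = 5041 ≡ 302 (mod 677)
676 = 512 + 128 + 32 + 4 in binary powers of 2.
So 8^676 ≡ 302 · 354 · 459 · 34 ≡ 1 (mod 677).
Since the result is 1, base 8 gives no evidence that 677 is composite.

1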